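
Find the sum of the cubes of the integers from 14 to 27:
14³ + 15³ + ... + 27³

Use ∑_{k=1}^{n} k³ = [n(n+1)/2]², then subtract the first 13 terms.
∑_{k=1}^{27} k³ = [27×28/2]² = 378² = 142884
∑_{k=1}^{13} k³ = [13×14/2]² = 91² = 8281
∑_{k=14}^{27} k³ = 142884 - 8281 = 134603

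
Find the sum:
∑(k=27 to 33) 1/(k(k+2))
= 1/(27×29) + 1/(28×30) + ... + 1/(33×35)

Partial fractions: 1/(k(k+2)) = (1/2)[1/k - 1/(k+2)]
Telescoping leaves the first two and last two terms:
= (1/2)[1/27 + 1/28 - 1/34 - 1/35]
= 949/128520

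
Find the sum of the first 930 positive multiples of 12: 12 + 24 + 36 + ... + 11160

Factor out 12: = 12(1 + 2 + ... + 930) = 12 × n(n+1)/2
= 12 × 930×931/2
= 12 × 432915
= 5194980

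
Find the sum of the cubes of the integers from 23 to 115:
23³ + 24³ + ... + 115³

Use ∑_{k=1}^{n} k³ = [n(n+1)/2]², then subtract the first 22 terms.
∑_{k=1}^{115} k³ = [115×116/2]² = 6670² = 44488900
∑_{k=1}^{22} k³ = [22×23/2]² = 253² = 64009
∑_{k=23}^{115} k³ = 44488900 - 64009 = 44424891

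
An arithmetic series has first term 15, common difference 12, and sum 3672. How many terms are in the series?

Using S = n/2 × [2a + (n-1)d]
3672 = n/2 × [2(15) + (n-1)(12)]
3672 = n/2 × [30 + 12n - 12]
7344 = n × [18 + 12n]
12n² + (18)n - 7344 = 0
Discriminant: Δ = (18)² - 4(12)(-7344) = 324 + 352512 = 352836
√Δ = 594
n = [-(18) + √Δ] / (2·12) = (-18 + 594) / 24 = 576 / 24 = 24
(The negative root is discarded since n must be a positive integer.)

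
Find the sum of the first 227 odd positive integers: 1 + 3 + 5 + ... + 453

Sum of first n odd numbers = n²
= 227²
= 51529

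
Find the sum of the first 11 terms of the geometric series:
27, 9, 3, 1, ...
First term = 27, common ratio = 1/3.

Sₙ = a(1 - rⁿ) / (1 - r)
S_11 = 27(1 - (1/3)^11) / (1 - (1/3))
S_11 = 27(1 - (1/177147)) / (2/3)
S_11 = 88573/2187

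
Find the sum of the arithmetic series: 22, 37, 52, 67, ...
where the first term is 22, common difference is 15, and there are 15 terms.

Sₙ = n/2 × (first + last)
Last term = a + (n-1)d = 22 + (15-1)×15 = 232
S_15 = 15/2 × (22 + 232)
S_15 = 15/2 × 254 = 1905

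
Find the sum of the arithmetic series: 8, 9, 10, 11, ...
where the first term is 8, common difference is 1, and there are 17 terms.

Sₙ = n/2 × (first + last)
Last term = a + (n-1)d = 8 + (17-1)×1 = 24
S_17 = 17/2 × (8 + 24)
S_17 = 17/2 × 32 = 272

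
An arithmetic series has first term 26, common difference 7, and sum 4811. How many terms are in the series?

Using S = n/2 × [2a + (n-1)d]
4811 = n/2 × [2(26) + (n-1)(7)]
4811 = n/2 × [52 + 7n - 7]
9622 = n × [45 + 7n]
7n² + (45)n - 9622 = 0
Discriminant: Δ = (45)² - 4(7)(-9622) = 2025 + 269416 = 271441
√Δ = 521
n = [-(45) + √Δ] / (2·7) = (-45 + 521) / 14 = 476 / 14 = 34
(The negative root is discarded since n must be a positive integer.)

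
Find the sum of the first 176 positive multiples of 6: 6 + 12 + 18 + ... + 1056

Factor out 6: = 6(1 + 2 + ... + 176) = 6 × n(n+1)/2
= 6 × 176×177/2
= 6 × 15576
= 93456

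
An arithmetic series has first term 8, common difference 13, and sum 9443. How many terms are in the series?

Using S = n/2 × [2a + (n-1)d]
9443 = n/2 × [2(8) + (n-1)(13)]
9443 = n/2 × [16 + 13n - 13]
18886 = n × [3 + 13n]
13n² + (3)n - 18886 = 0
Discriminant: Δ = (3)² - 4(13)(-18886) = 9 + 982072 = 982081
√Δ = 991
n = [-(3) + √Δ] / (2·13) = (-3 + 991) / 26 = 988 / 26 = 38
(The negative root is discarded since n must be a positive integer.)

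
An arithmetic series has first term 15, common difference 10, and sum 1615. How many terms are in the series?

Using S = n/2 × [2a + (n-1)d]
1615 = n/2 × [2(15) + (n-1)(10)]
1615 = n/2 × [30 + 10n - 10]
3230 = n × [20 + 10n]
10n² + (20)n - 3230 = 0
Discriminant: Δ = (20)² - 4(10)(-3230) = 400 + 129200 = 129600
√Δ = 360
n = [-(20) + √Δ] / (2·10) = (-20 + 360) / 20 = 340 / 20 = 17
(The negative root is discarded since n must be a positive integer.)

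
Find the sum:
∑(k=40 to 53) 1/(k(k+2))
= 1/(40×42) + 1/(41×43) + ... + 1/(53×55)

Partial fractions: 1/(k(k+2)) = (1/2)[1/k - 1/(k+2)]
Telescoping leaves the first two and last two terms:
= (1/2)[1/40 + 1/41 - 1/54 - 1/55]
= 6181/974160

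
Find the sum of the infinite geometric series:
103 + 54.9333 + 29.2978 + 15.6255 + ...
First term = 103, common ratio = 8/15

For |r| < 1, S = a / (1 - r)
S = 103 / (1 - (8/15))
S = 103 / (7/15)
S = 1545/7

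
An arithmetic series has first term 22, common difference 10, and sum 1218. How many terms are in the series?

Using S = n/2 × [2a + (n-1)d]
1218 = n/2 × [2(22) + (n-1)(10)]
1218 = n/2 × [44 + 10n - 10]
2436 = n × [34 + 10n]
10n² + (34)n - 2436 = 0
Discriminant: Δ = (34)² - 4(10)(-2436) = 1156 + 97440 = 98596
√Δ = 314
n = [-(34) + √Δ] / (2·10) = (-34 + 314) / 20 = 280 / 20 = 14
(The negative root is discarded since n must be a positive integer.)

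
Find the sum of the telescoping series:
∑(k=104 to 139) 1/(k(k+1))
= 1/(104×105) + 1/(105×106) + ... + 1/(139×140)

Partial fractions: 1/(k(k+1)) = 1/k - 1/(k+1)
The series telescopes:
= (1/104 - 1/105) + (1/105 - 1/106) + ... + (1/139 - 1/140)
= 1/104 - 1/140
= 9/3640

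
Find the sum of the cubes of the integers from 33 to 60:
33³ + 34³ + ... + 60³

Use ∑_{k=1}^{n} k³ = [n(n+1)/2]², then subtract the first 32 terms.
∑_{k=1}^{60} k³ = [60×61/2]² = 1830² = 3348900
∑_{k=1}^{32} k³ = [32×33/2]² = 528² = 278784
∑_{k=33}^{60} k³ = 3348900 - 278784 = 3070116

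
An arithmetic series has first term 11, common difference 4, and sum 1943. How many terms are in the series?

Using S = n/2 × [2a + (n-1)d]
1943 = n/2 × [2(11) + (n-1)(4)]
1943 = n/2 × [22 + 4n - 4]
3886 = n × [18 + 4n]
4n² + (18)n - 3886 = 0
Discriminant: Δ = (18)² - 4(4)(-3886) = 324 + 62176 = 62500
√Δ = 250
n = [-(18) + √Δ] / (2·4) = (-18 + 250) / 8 = 232 / 8 = 29
(The negative root is discarded since n must be a positive integer.)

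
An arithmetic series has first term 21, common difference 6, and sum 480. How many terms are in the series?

Using S = n/2 × [2a + (n-1)d]
480 = n/2 × [2(21) + (n-1)(6)]
480 = n/2 × [42 + 6n - 6]
960 = n × [36 + 6n]
6n² + (36)n - 960 = 0
Discriminant: Δ = (36)² - 4(6)(-960) = 1296 + 23040 = 24336
√Δ = 156
n = [-(36) + √Δ] / (2·6) = (-36 + 156) / 12 = 120 / 12 = 10
(The negative root is discarded since n must be a positive integer.)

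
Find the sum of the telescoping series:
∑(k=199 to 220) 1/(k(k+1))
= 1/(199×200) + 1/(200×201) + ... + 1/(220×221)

Partial fractions: 1/(k(k+1)) = 1/k - 1/(k+1)
The series telescopes:
= (1/199 - 1/200) + (1/200 - 1/201) + ... + (1/220 - 1/221)
= 1/199 - 1/221
= 22/43979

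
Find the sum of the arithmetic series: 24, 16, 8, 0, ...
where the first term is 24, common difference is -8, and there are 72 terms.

Sₙ = n/2 × (first + last)
Last term = a + (n-1)d = 24 + (72-1)×(-8) = -544
S_72 = 72/2 × (24 + (-544))
S_72 = 72/2 × (-520) = -18720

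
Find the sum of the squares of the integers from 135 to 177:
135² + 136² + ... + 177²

Use ∑_{k=1}^{n} k² = n(n+1)(2n+1)/6, then subtract the first 134 terms.
∑_{k=1}^{177} k² = 177×178×355/6 = 1864105
∑_{k=1}^{134} k² = 134×135×269/6 = 811035
∑_{k=135}^{177} k² = 1864105 - 811035 = 1053070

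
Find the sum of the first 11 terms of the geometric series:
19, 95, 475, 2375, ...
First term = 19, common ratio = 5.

Sₙ = a(1 - rⁿ) / (1 - r)
S_11 = 19(1 - 5^11) / (1 - 5)
S_11 = 19(1 - 48828125) / (-4)
S_11 = 231933589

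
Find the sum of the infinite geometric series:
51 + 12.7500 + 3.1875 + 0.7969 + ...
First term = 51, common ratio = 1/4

For |r| < 1, S = a / (1 - r)
S = 51 / (1 - (1/4))
S = 51 / (3/4)
S = 68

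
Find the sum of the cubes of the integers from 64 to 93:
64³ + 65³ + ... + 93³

Use ∑_{k=1}^{n} k³ = [n(n+1)/2]², then subtract the first 63 terms.
∑_{k=1}^{93} k³ = [93×94/2]² = 4371² = 19105641
∑_{k=1}^{63} k³ = [63×64/2]² = 2016² = 4064256
∑_{k=64}^{93} k³ = 19105641 - 4064256 = 15041385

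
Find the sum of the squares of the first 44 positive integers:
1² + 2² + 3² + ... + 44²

Formula: ∑k² = n(n+1)(2n+1)/6
= 44×45×89/6
= 176220/6
= 29370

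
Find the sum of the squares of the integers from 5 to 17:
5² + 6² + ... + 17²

Use ∑_{k=1}^{n} k² = n(n+1)(2n+1)/6, then subtract the first 4 terms.
∑_{k=1}^{17} k² = 17×18×35/6 = 1785
∑_{k=1}^{4} k² = 4×5×9/6 = 30
∑_{k=5}^{17} k² = 1785 - 30 = 1755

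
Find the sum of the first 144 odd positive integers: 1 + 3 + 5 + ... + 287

Sum of first n odd numbers = n²
= 144²
= 20736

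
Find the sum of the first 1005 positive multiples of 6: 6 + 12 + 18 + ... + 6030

Factor out 6: = 6(1 + 2 + ... + 1005) = 6 × n(n+1)/2
= 6 × 1005×1006/2
= 6 × 505515
= 3033090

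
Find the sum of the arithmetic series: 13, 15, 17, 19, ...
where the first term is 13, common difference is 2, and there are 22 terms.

Sₙ = n/2 × (first + last)
Last term = a + (n-1)d = 13 + (22-1)×2 = 55
S_22 = 22/2 × (13 + 55)
S_22 = 22/2 × 68 = 748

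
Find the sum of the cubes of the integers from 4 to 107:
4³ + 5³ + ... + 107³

Use ∑_{k=1}^{n} k³ = [n(n+1)/2]², then subtract the first 3 terms.
∑_{k=1}^{107} k³ = [107×108/2]² = 5778² = 33385284
∑_{k=1}^{3} k³ = [3×4/2]² = 6² = 36
∑_{k=4}^{107} k³ = 33385284 - 36 = 33385248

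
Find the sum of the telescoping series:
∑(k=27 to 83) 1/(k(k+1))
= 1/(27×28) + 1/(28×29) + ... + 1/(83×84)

Partial fractions: 1/(k(k+1)) = 1/k - 1/(k+1)
The series telescopes:
= (1/27 - 1/28) + (1/28 - 1/29) + ... + (1/83 - 1/84)
= 1/27 - 1/84
= 19/756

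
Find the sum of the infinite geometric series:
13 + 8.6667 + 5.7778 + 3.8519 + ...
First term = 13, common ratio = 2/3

For |r| < 1, S = a / (1 - r)
S = 13 / (1 - (2/3))
S = 13 / (1/3)
S = 39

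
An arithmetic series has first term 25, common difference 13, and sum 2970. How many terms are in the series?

Using S = n/2 × [2a + (n-1)d]
2970 = n/2 × [2(25) + (n-1)(13)]
2970 = n/2 × [50 + 13n - 13]
5940 = n × [37 + 13n]
13n² + (37)n - 5940 = 0
Discriminant: Δ = (37)² - 4(13)(-5940) = 1369 + 308880 = 310249
√Δ = 557
n = [-(37) + √Δ] / (2·13) = (-37 + 557) / 26 = 520 / 26 = 20
(The negative root is discarded since n must be a positive integer.)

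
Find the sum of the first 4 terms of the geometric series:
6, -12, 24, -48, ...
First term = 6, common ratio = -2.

Sₙ = a(1 - rⁿ) / (1 - r)
S_4 = 6(1 - (-2)^4) / (1 - (-2))
S_4 = 6(1 - 16) / (3)
S_4 = -30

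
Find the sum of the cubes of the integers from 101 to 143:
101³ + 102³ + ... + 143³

Use ∑_{k=1}^{n} k³ = [n(n+1)/2]², then subtract the first 100 terms.
∑_{k=1}^{143} k³ = [143×144/2]² = 10296² = 106007616
∑_{k=1}^{100} k³ = [100×101/2]² = 5050² = 25502500
∑_{k=101}^{143} k³ = 106007616 - 25502500 = 80505116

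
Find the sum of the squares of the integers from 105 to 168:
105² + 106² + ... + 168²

Use ∑_{k=1}^{n} k² = n(n+1)(2n+1)/6, then subtract the first 104 terms.
∑_{k=1}^{168} k² = 168×169×337/6 = 1594684
∑_{k=1}^{104} k² = 104×105×209/6 = 380380
∑_{k=105}^{168} k² = 1594684 - 380380 = 1214304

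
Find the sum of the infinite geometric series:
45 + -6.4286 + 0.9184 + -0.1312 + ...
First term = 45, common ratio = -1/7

For |r| < 1, S = a / (1 - r)
S = 45 / (1 - (-1/7))
S = 45 / (8/7)
S = 315/8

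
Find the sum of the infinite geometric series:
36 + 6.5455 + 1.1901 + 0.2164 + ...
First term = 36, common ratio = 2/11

For |r| < 1, S = a / (1 - r)
S = 36 / (1 - (2/11))
S = 36 / (9/11)
S = 44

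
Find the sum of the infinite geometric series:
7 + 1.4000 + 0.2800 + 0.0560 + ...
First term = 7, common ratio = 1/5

For |r| < 1, S = a / (1 - r)
S = 7 / (1 - (1/5))
S = 7 / (4/5)
S = 35/4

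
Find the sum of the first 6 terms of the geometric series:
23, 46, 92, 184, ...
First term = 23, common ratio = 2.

Sₙ = a(1 - rⁿ) / (1 - r)
S_6 = 23(1 - 2^6) / (1 - 2)
S_6 = 23(1 - 64) / (-1)
S_6 = 1449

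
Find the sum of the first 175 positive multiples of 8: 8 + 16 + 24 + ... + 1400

Factor out 8: = 8(1 + 2 + ... + 175) = 8 × n(n+1)/2
= 8 × 175×176/2
= 8 × 15400
= 123200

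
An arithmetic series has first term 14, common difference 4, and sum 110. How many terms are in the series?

Using S = n/2 × [2a + (n-1)d]
110 = n/2 × [2(14) + (n-1)(4)]
110 = n/2 × [28 + 4n - 4]
220 = n × [24 + 4n]
4n² + (24)n - 220 = 0
Discriminant: Δ = (24)² - 4(4)(-220) = 576 + 3520 = 4096
√Δ = 64
n = [-(24) + √Δ] / (2·4) = (-24 + 64) / 8 = 40 / 8 = 5
(The negative root is discarded since n must be a positive integer.)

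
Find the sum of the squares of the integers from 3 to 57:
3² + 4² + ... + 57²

Use ∑_{k=1}^{n} k² = n(n+1)(2n+1)/6, then subtract the first 2 terms.
∑_{k=1}^{57} k² = 57×58×115/6 = 63365
∑_{k=1}^{2} k² = 2×3×5/6 = 5
∑_{k=3}^{57} k² = 63365 - 5 = 63360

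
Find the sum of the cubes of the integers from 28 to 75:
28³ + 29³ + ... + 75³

Use ∑_{k=1}^{n} k³ = [n(n+1)/2]², then subtract the first 27 terms.
∑_{k=1}^{75} k³ = [75×76/2]² = 2850² = 8122500
∑_{k=1}^{27} k³ = [27×28/2]² = 378² = 142884
∑_{k=28}^{75} k³ = 8122500 - 142884 = 7979616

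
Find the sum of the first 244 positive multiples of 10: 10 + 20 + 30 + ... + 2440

Factor out 10: = 10(1 + 2 + ... + 244) = 10 × n(n+1)/2
= 10 × 244×245/2
= 10 × 29890
= 298900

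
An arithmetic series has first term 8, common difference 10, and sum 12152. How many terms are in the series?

Using S = n/2 × [2a + (n-1)d]
12152 = n/2 × [2(8) + (n-1)(10)]
12152 = n/2 × [16 + 10n - 10]
24304 = n × [6 + 10n]
10n² + (6)n - 24304 = 0
Discriminant: Δ = (6)² - 4(10)(-24304) = 36 + 972160 = 972196
√Δ = 986
n = [-(6) + √Δ] / (2·10) = (-6 + 986) / 20 = 980 / 20 = 49
(The negative root is discarded since n must be a positive integer.)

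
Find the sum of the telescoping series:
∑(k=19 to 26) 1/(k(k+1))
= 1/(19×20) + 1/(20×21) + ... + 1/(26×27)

Partial fractions: 1/(k(k+1)) = 1/k - 1/(k+1)
The series telescopes:
= (1/19 - 1/20) + (1/20 - 1/21) + ... + (1/26 - 1/27)
= 1/19 - 1/27
= 8/513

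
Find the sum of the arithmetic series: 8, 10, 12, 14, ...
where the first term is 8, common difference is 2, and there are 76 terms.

Sₙ = n/2 × (first + last)
Last term = a + (n-1)d = 8 + (76-1)×2 = 158
S_76 = 76/2 × (8 + 158)
S_76 = 76/2 × 166 = 6308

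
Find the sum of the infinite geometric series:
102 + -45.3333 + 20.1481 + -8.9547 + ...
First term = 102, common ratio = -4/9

For |r| < 1, S = a / (1 - r)
S = 102 / (1 - (-4/9))
S = 102 / (13/9)
S = 918/13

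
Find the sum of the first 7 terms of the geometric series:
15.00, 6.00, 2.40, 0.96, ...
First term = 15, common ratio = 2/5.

Sₙ = a(1 - rⁿ) / (1 - r)
S_7 = 15(1 - (2/5)^7) / (1 - (2/5))
S_7 = 15(1 - (128/78125)) / (3/5)
S_7 = 77997/3125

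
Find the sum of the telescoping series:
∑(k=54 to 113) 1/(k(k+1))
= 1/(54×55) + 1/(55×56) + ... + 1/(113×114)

Partial fractions: 1/(k(k+1)) = 1/k - 1/(k+1)
The series telescopes:
= (1/54 - 1/55) + (1/55 - 1/56) + ... + (1/113 - 1/114)
= 1/54 - 1/114
= 5/513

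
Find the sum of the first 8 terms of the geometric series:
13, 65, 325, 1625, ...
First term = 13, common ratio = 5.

Sₙ = a(1 - rⁿ) / (1 - r)
S_8 = 13(1 - 5^8) / (1 - 5)
S_8 = 13(1 - 390625) / (-4)
S_8 = 1269528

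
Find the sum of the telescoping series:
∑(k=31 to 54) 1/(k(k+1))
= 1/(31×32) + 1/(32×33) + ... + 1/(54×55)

Partial fractions: 1/(k(k+1)) = 1/k - 1/(k+1)
The series telescopes:
= (1/31 - 1/32) + (1/32 - 1/33) + ... + (1/54 - 1/55)
= 1/31 - 1/55
= 24/1705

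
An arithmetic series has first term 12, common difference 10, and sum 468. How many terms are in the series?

Using S = n/2 × [2a + (n-1)d]
468 = n/2 × [2(12) + (n-1)(10)]
468 = n/2 × [24 + 10n - 10]
936 = n × [14 + 10n]
10n² + (14)n - 936 = 0
Discriminant: Δ = (14)² - 4(10)(-936) = 196 + 37440 = 37636
√Δ = 194
n = [-(14) + √Δ] / (2·10) = (-14 + 194) / 20 = 180 / 20 = 9
(The negative root is discarded since n must be a positive integer.)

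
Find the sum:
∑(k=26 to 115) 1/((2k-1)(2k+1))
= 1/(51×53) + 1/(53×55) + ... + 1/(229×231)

Partial fractions: 1/((2k-1)(2k+1)) = (1/2)[1/(2k-1) - 1/(2k+1)]
The series telescopes:
= (1/2)[1/51 - 1/231]
= 10/1309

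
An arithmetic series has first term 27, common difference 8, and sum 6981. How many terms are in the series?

Using S = n/2 × [2a + (n-1)d]
6981 = n/2 × [2(27) + (n-1)(8)]
6981 = n/2 × [54 + 8n - 8]
13962 = n × [46 + 8n]
8n² + (46)n - 13962 = 0
Discriminant: Δ = (46)² - 4(8)(-13962) = 2116 + 446784 = 448900
√Δ = 670
n = [-(46) + √Δ] / (2·8) = (-46 + 670) / 16 = 624 / 16 = 39
(The negative root is discarded since n must be a positive integer.)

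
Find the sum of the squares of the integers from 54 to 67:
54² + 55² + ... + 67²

Use ∑_{k=1}^{n} k² = n(n+1)(2n+1)/6, then subtract the first 53 terms.
∑_{k=1}^{67} k² = 67×68×135/6 = 102510
∑_{k=1}^{53} k² = 53×54×107/6 = 51039
∑_{k=54}^{67} k² = 102510 - 51039 = 51471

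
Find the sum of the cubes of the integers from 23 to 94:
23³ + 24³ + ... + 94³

Use ∑_{k=1}^{n} k³ = [n(n+1)/2]², then subtract the first 22 terms.
∑_{k=1}^{94} k³ = [94×95/2]² = 4465² = 19936225
∑_{k=1}^{22} k³ = [22×23/2]² = 253² = 64009
∑_{k=23}^{94} k³ = 19936225 - 64009 = 19872216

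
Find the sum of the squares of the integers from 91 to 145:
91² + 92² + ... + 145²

Use ∑_{k=1}^{n} k² = n(n+1)(2n+1)/6, then subtract the first 90 terms.
∑_{k=1}^{145} k² = 145×146×291/6 = 1026745
∑_{k=1}^{90} k² = 90×91×181/6 = 247065
∑_{k=91}^{145} k² = 1026745 - 247065 = 779680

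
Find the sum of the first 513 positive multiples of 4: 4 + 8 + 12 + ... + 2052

Factor out 4: = 4(1 + 2 + ... + 513) = 4 × n(n+1)/2
= 4 × 513×514/2
= 4 × 131841
= 527364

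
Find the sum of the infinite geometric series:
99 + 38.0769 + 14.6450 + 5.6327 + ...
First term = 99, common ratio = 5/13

For |r| < 1, S = a / (1 - r)
S = 99 / (1 - (5/13))
S = 99 / (8/13)
S = 1287/8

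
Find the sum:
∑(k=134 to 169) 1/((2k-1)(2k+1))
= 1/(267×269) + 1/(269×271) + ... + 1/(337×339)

Partial fractions: 1/((2k-1)(2k+1)) = (1/2)[1/(2k-1) - 1/(2k+1)]
The series telescopes:
= (1/2)[1/267 - 1/339]
= 4/10057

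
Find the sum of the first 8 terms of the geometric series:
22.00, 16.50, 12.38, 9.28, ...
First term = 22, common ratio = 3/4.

Sₙ = a(1 - rⁿ) / (1 - r)
S_8 = 22(1 - (3/4)^8) / (1 - (3/4))
S_8 = 22(1 - (6561/65536)) / (1/4)
S_8 = 648725/8192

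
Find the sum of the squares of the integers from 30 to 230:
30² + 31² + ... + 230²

Use ∑_{k=1}^{n} k² = n(n+1)(2n+1)/6, then subtract the first 29 terms.
∑_{k=1}^{230} k² = 230×231×461/6 = 4082155
∑_{k=1}^{29} k² = 29×30×59/6 = 8555
∑_{k=30}^{230} k² = 4082155 - 8555 = 4073600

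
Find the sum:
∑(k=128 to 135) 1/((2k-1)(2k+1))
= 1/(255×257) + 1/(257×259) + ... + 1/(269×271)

Partial fractions: 1/((2k-1)(2k+1)) = (1/2)[1/(2k-1) - 1/(2k+1)]
The series telescopes:
= (1/2)[1/255 - 1/271]
= 8/69105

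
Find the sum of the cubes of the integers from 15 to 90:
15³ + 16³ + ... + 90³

Use ∑_{k=1}^{n} k³ = [n(n+1)/2]², then subtract the first 14 terms.
∑_{k=1}^{90} k³ = [90×91/2]² = 4095² = 16769025
∑_{k=1}^{14} k³ = [14×15/2]² = 105² = 11025
∑_{k=15}^{90} k³ = 16769025 - 11025 = 16758000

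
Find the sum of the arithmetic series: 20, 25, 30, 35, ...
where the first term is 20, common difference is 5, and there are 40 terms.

Sₙ = n/2 × (first + last)
Last term = a + (n-1)d = 20 + (40-1)×5 = 215
S_40 = 40/2 × (20 + 215)
S_40 = 40/2 × 235 = 4700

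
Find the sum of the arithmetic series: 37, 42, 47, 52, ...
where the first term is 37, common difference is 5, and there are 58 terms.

Sₙ = n/2 × (first + last)
Last term = a + (n-1)d = 37 + (58-1)×5 = 322
S_58 = 58/2 × (37 + 322)
S_58 = 58/2 × 359 = 10411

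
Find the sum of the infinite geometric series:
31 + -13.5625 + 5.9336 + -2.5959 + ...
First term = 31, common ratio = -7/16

For |r| < 1, S = a / (1 - r)
S = 31 / (1 - (-7/16))
S = 31 / (23/16)
S = 496/23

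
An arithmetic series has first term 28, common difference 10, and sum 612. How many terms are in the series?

Using S = n/2 × [2a + (n-1)d]
612 = n/2 × [2(28) + (n-1)(10)]
612 = n/2 × [56 + 10n - 10]
1224 = n × [46 + 10n]
10n² + (46)n - 1224 = 0
Discriminant: Δ = (46)² - 4(10)(-1224) = 2116 + 48960 = 51076
√Δ = 226
n = [-(46) + √Δ] / (2·10) = (-46 + 226) / 20 = 180 / 20 = 9
(The negative root is discarded since n must be a positive integer.)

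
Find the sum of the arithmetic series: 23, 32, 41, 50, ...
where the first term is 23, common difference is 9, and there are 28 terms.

Sₙ = n/2 × (first + last)
Last term = a + (n-1)d = 23 + (28-1)×9 = 266
S_28 = 28/2 × (23 + 266)
S_28 = 28/2 × 289 = 4046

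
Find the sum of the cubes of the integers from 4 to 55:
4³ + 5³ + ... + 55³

Use ∑_{k=1}^{n} k³ = [n(n+1)/2]², then subtract the first 3 terms.
∑_{k=1}^{55} k³ = [55×56/2]² = 1540² = 2371600
∑_{k=1}^{3} k³ = [3×4/2]² = 6² = 36
∑_{k=4}^{55} k³ = 2371600 - 36 = 2371564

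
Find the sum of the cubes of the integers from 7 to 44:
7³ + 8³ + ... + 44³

Use ∑_{k=1}^{n} k³ = [n(n+1)/2]², then subtract the first 6 terms.
∑_{k=1}^{44} k³ = [44×45/2]² = 990² = 980100
∑_{k=1}^{6} k³ = [6×7/2]² = 21² = 441
∑_{k=7}^{44} k³ = 980100 - 441 = 979659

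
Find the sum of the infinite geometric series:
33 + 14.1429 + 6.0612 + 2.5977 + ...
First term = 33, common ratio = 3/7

For |r| < 1, S = a / (1 - r)
S = 33 / (1 - (3/7))
S = 33 / (4/7)
S = 231/4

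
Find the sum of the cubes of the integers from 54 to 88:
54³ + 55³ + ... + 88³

Use ∑_{k=1}^{n} k³ = [n(n+1)/2]², then subtract the first 53 terms.
∑_{k=1}^{88} k³ = [88×89/2]² = 3916² = 15335056
∑_{k=1}^{53} k³ = [53×54/2]² = 1431² = 2047761
∑_{k=54}^{88} k³ = 15335056 - 2047761 = 13287295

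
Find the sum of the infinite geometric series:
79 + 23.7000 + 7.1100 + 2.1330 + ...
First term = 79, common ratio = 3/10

For |r| < 1, S = a / (1 - r)
S = 79 / (1 - (3/10))
S = 79 / (7/10)
S = 790/7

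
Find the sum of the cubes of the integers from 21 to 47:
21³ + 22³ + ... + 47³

Use ∑_{k=1}^{n} k³ = [n(n+1)/2]², then subtract the first 20 terms.
∑_{k=1}^{47} k³ = [47×48/2]² = 1128² = 1272384
∑_{k=1}^{20} k³ = [20×21/2]² = 210² = 44100
∑_{k=21}^{47} k³ = 1272384 - 44100 = 1228284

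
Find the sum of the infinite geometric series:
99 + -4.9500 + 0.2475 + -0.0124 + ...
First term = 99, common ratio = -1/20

For |r| < 1, S = a / (1 - r)
S = 99 / (1 - (-1/20))
S = 99 / (21/20)
S = 660/7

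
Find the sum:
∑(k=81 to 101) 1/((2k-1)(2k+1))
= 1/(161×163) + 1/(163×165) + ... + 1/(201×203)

Partial fractions: 1/((2k-1)(2k+1)) = (1/2)[1/(2k-1) - 1/(2k+1)]
The series telescopes:
= (1/2)[1/161 - 1/203]
= 3/4669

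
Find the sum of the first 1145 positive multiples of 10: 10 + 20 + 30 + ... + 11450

Factor out 10: = 10(1 + 2 + ... + 1145) = 10 × n(n+1)/2
= 10 × 1145×1146/2
= 10 × 656085
= 6560850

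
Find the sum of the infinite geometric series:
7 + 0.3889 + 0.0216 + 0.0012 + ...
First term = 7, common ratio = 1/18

For |r| < 1, S = a / (1 - r)
S = 7 / (1 - (1/18))
S = 7 / (17/18)
S = 126/17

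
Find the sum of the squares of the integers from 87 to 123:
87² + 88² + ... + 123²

Use ∑_{k=1}^{n} k² = n(n+1)(2n+1)/6, then subtract the first 86 terms.
∑_{k=1}^{123} k² = 123×124×247/6 = 627874
∑_{k=1}^{86} k² = 86×87×173/6 = 215731
∑_{k=87}^{123} k² = 627874 - 215731 = 412143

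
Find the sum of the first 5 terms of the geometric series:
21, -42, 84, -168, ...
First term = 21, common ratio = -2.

Sₙ = a(1 - rⁿ) / (1 - r)
S_5 = 21(1 - (-2)^5) / (1 - (-2))
S_5 = 21(1 - (-32)) / (3)
S_5 = 231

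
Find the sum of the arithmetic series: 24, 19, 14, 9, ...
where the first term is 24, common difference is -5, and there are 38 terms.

Sₙ = n/2 × (first + last)
Last term = a + (n-1)d = 24 + (38-1)×(-5) = -161
S_38 = 38/2 × (24 + (-161))
S_38 = 38/2 × (-137) = -2603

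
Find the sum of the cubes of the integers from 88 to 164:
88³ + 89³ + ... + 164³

Use ∑_{k=1}^{n} k³ = [n(n+1)/2]², then subtract the first 87 terms.
∑_{k=1}^{164} k³ = [164×165/2]² = 13530² = 183060900
∑_{k=1}^{87} k³ = [87×88/2]² = 3828² = 14653584
∑_{k=88}^{164} k³ = 183060900 - 14653584 = 168407316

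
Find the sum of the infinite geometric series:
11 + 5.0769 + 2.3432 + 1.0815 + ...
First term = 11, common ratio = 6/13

For |r| < 1, S = a / (1 - r)
S = 11 / (1 - (6/13))
S = 11 / (7/13)
S = 143/7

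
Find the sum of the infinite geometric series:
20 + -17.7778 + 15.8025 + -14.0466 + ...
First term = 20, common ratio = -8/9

For |r| < 1, S = a / (1 - r)
S = 20 / (1 - (-8/9))
S = 20 / (17/9)
S = 180/17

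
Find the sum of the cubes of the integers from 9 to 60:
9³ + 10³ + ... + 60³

Use ∑_{k=1}^{n} k³ = [n(n+1)/2]², then subtract the first 8 terms.
∑_{k=1}^{60} k³ = [60×61/2]² = 1830² = 3348900
∑_{k=1}^{8} k³ = [8×9/2]² = 36² = 1296
∑_{k=9}^{60} k³ = 3348900 - 1296 = 3347604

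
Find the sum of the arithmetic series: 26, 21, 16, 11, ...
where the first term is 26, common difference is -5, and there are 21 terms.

Sₙ = n/2 × (first + last)
Last term = a + (n-1)d = 26 + (21-1)×(-5) = -74
S_21 = 21/2 × (26 + (-74))
S_21 = 21/2 × (-48) = -504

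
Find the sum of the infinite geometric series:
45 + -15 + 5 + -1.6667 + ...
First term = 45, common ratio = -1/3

For |r| < 1, S = a / (1 - r)
S = 45 / (1 - (-1/3))
S = 45 / (4/3)
S = 135/4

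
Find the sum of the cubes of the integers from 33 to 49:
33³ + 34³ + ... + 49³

Use ∑_{k=1}^{n} k³ = [n(n+1)/2]², then subtract the first 32 terms.
∑_{k=1}^{49} k³ = [49×50/2]² = 1225² = 1500625
∑_{k=1}^{32} k³ = [32×33/2]² = 528² = 278784
∑_{k=33}^{49} k³ = 1500625 - 278784 = 1221841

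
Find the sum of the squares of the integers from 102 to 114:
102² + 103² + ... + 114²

Use ∑_{k=1}^{n} k² = n(n+1)(2n+1)/6, then subtract the first 101 terms.
∑_{k=1}^{114} k² = 114×115×229/6 = 500365
∑_{k=1}^{101} k² = 101×102×203/6 = 348551
∑_{k=102}^{114} k² = 500365 - 348551 = 151814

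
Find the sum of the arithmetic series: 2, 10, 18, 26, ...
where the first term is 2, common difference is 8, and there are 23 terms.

Sₙ = n/2 × (first + last)
Last term = a + (n-1)d = 2 + (23-1)×8 = 178
S_23 = 23/2 × (2 + 178)
S_23 = 23/2 × 180 = 2070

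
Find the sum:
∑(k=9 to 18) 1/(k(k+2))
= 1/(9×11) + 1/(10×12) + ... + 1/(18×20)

Partial fractions: 1/(k(k+2)) = (1/2)[1/k - 1/(k+2)]
Telescoping leaves the first two and last two terms:
= (1/2)[1/9 + 1/10 - 1/19 - 1/20]
= 371/6840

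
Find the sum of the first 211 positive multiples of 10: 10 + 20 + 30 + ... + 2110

Factor out 10: = 10(1 + 2 + ... + 211) = 10 × n(n+1)/2
= 10 × 211×212/2
= 10 × 22366
= 223660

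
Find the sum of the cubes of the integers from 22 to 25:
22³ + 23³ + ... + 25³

Use ∑_{k=1}^{n} k³ = [n(n+1)/2]², then subtract the first 21 terms.
∑_{k=1}^{25} k³ = [25×26/2]² = 325² = 105625
∑_{k=1}^{21} k³ = [21×22/2]² = 231² = 53361
∑_{k=22}^{25} k³ = 105625 - 53361 = 52264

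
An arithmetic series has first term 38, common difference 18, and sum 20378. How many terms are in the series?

Using S = n/2 × [2a + (n-1)d]
20378 = n/2 × [2(38) + (n-1)(18)]
20378 = n/2 × [76 + 18n - 18]
40756 = n × [58 + 18n]
18n² + (58)n - 40756 = 0
Discriminant: Δ = (58)² - 4(18)(-40756) = 3364 + 2934432 = 2937796
√Δ = 1714
n = [-(58) + √Δ] / (2·18) = (-58 + 1714) / 36 = 1656 / 36 = 46
(The negative root is discarded since n must be a positive integer.)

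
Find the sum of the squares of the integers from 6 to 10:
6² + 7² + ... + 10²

Use ∑_{k=1}^{n} k² = n(n+1)(2n+1)/6, then subtract the first 5 terms.
∑_{k=1}^{10} k² = 10×11×21/6 = 385
∑_{k=1}^{5} k² = 5×6×11/6 = 55
∑_{k=6}^{10} k² = 385 - 55 = 330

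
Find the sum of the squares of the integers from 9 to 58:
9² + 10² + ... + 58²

Use ∑_{k=1}^{n} k² = n(n+1)(2n+1)/6, then subtract the first 8 terms.
∑_{k=1}^{58} k² = 58×59×117/6 = 66729
∑_{k=1}^{8} k² = 8×9×17/6 = 204
∑_{k=9}^{58} k² = 66729 - 204 = 66525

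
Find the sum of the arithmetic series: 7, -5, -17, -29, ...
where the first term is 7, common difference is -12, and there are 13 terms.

Sₙ = n/2 × (first + last)
Last term = a + (n-1)d = 7 + (13-1)×(-12) = -137
S_13 = 13/2 × (7 + (-137))
S_13 = 13/2 × (-130) = -845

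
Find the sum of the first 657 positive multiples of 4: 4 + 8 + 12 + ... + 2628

Factor out 4: = 4(1 + 2 + ... + 657) = 4 × n(n+1)/2
= 4 × 657×658/2
= 4 × 216153
= 864612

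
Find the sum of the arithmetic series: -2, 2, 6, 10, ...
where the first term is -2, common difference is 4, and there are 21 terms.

Sₙ = n/2 × (first + last)
Last term = a + (n-1)d = -2 + (21-1)×4 = 78
S_21 = 21/2 × (-2 + 78)
S_21 = 21/2 × 76 = 798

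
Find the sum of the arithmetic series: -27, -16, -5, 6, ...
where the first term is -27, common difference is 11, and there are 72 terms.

Sₙ = n/2 × (first + last)
Last term = a + (n-1)d = -27 + (72-1)×11 = 754
S_72 = 72/2 × (-27 + 754)
S_72 = 72/2 × 727 = 26172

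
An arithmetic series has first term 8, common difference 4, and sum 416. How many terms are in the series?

Using S = n/2 × [2a + (n-1)d]
416 = n/2 × [2(8) + (n-1)(4)]
416 = n/2 × [16 + 4n - 4]
832 = n × [12 + 4n]
4n² + (12)n - 832 = 0
Discriminant: Δ = (12)² - 4(4)(-832) = 144 + 13312 = 13456
√Δ = 116
n = [-(12) + √Δ] / (2·4) = (-12 + 116) / 8 = 104 / 8 = 13
(The negative root is discarded since n must be a positive integer.)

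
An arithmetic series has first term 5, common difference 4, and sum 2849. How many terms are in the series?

Using S = n/2 × [2a + (n-1)d]
2849 = n/2 × [2(5) + (n-1)(4)]
2849 = n/2 × [10 + 4n - 4]
5698 = n × [6 + 4n]
4n² + (6)n - 5698 = 0
Discriminant: Δ = (6)² - 4(4)(-5698) = 36 + 91168 = 91204
√Δ = 302
n = [-(6) + √Δ] / (2·4) = (-6 + 302) / 8 = 296 / 8 = 37
(The negative root is discarded since n must be a positive integer.)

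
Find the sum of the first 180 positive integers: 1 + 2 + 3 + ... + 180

Formula: ∑k = n(n+1)/2
= 180×181/2
= 32580/2
= 16290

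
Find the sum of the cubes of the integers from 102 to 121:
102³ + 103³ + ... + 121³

Use ∑_{k=1}^{n} k³ = [n(n+1)/2]², then subtract the first 101 terms.
∑_{k=1}^{121} k³ = [121×122/2]² = 7381² = 54479161
∑_{k=1}^{101} k³ = [101×102/2]² = 5151² = 26532801
∑_{k=102}^{121} k³ = 54479161 - 26532801 = 27946360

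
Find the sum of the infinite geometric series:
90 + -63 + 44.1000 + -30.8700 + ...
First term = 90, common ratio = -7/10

For |r| < 1, S = a / (1 - r)
S = 90 / (1 - (-7/10))
S = 90 / (17/10)
S = 900/17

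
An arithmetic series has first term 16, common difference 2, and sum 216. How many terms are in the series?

Using S = n/2 × [2a + (n-1)d]
216 = n/2 × [2(16) + (n-1)(2)]
216 = n/2 × [32 + 2n - 2]
432 = n × [30 + 2n]
2n² + (30)n - 432 = 0
Discriminant: Δ = (30)² - 4(2)(-432) = 900 + 3456 = 4356
√Δ = 66
n = [-(30) + √Δ] / (2·2) = (-30 + 66) / 4 = 36 / 4 = 9
(The negative root is discarded since n must be a positive integer.)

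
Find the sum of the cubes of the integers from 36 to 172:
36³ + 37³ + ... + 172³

Use ∑_{k=1}^{n} k³ = [n(n+1)/2]², then subtract the first 35 terms.
∑_{k=1}^{172} k³ = [172×173/2]² = 14878² = 221354884
∑_{k=1}^{35} k³ = [35×36/2]² = 630² = 396900
∑_{k=36}^{172} k³ = 221354884 - 396900 = 220957984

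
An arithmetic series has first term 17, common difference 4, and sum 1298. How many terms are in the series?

Using S = n/2 × [2a + (n-1)d]
1298 = n/2 × [2(17) + (n-1)(4)]
1298 = n/2 × [34 + 4n - 4]
2596 = n × [30 + 4n]
4n² + (30)n - 2596 = 0
Discriminant: Δ = (30)² - 4(4)(-2596) = 900 + 41536 = 42436
√Δ = 206
n = [-(30) + √Δ] / (2·4) = (-30 + 206) / 8 = 176 / 8 = 22
(The negative root is discarded since n must be a positive integer.)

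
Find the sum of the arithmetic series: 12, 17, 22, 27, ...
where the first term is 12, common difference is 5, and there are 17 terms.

Sₙ = n/2 × (first + last)
Last term = a + (n-1)d = 12 + (17-1)×5 = 92
S_17 = 17/2 × (12 + 92)
S_17 = 17/2 × 104 = 884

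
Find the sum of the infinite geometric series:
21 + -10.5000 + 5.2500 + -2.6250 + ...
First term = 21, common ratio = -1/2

For |r| < 1, S = a / (1 - r)
S = 21 / (1 - (-1/2))
S = 21 / (3/2)
S = 14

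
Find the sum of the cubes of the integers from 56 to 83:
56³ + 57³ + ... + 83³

Use ∑_{k=1}^{n} k³ = [n(n+1)/2]², then subtract the first 55 terms.
∑_{k=1}^{83} k³ = [83×84/2]² = 3486² = 12152196
∑_{k=1}^{55} k³ = [55×56/2]² = 1540² = 2371600
∑_{k=56}^{83} k³ = 12152196 - 2371600 = 9780596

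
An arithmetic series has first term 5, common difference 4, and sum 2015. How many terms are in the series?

Using S = n/2 × [2a + (n-1)d]
2015 = n/2 × [2(5) + (n-1)(4)]
2015 = n/2 × [10 + 4n - 4]
4030 = n × [6 + 4n]
4n² + (6)n - 4030 = 0
Discriminant: Δ = (6)² - 4(4)(-4030) = 36 + 64480 = 64516
√Δ = 254
n = [-(6) + √Δ] / (2·4) = (-6 + 254) / 8 = 248 / 8 = 31
(The negative root is discarded since n must be a positive integer.)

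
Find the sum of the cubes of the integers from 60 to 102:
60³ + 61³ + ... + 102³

Use ∑_{k=1}^{n} k³ = [n(n+1)/2]², then subtract the first 59 terms.
∑_{k=1}^{102} k³ = [102×103/2]² = 5253² = 27594009
∑_{k=1}^{59} k³ = [59×60/2]² = 1770² = 3132900
∑_{k=60}^{102} k³ = 27594009 - 3132900 = 24461109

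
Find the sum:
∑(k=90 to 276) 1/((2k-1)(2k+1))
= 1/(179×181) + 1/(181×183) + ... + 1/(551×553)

Partial fractions: 1/((2k-1)(2k+1)) = (1/2)[1/(2k-1) - 1/(2k+1)]
The series telescopes:
= (1/2)[1/179 - 1/553]
= 187/98987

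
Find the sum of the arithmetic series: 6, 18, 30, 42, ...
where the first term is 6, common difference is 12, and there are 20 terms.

Sₙ = n/2 × (first + last)
Last term = a + (n-1)d = 6 + (20-1)×12 = 234
S_20 = 20/2 × (6 + 234)
S_20 = 20/2 × 240 = 2400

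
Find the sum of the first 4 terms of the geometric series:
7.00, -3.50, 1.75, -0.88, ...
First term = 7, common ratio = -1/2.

Sₙ = a(1 - rⁿ) / (1 - r)
S_4 = 7(1 - (-1/2)^4) / (1 - (-1/2))
S_4 = 7(1 - (1/16)) / (3/2)
S_4 = 35/8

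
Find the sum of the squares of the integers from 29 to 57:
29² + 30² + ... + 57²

Use ∑_{k=1}^{n} k² = n(n+1)(2n+1)/6, then subtract the first 28 terms.
∑_{k=1}^{57} k² = 57×58×115/6 = 63365
∑_{k=1}^{28} k² = 28×29×57/6 = 7714
∑_{k=29}^{57} k² = 63365 - 7714 = 55651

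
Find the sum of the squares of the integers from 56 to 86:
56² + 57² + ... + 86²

Use ∑_{k=1}^{n} k² = n(n+1)(2n+1)/6, then subtract the first 55 terms.
∑_{k=1}^{86} k² = 86×87×173/6 = 215731
∑_{k=1}^{55} k² = 55×56×111/6 = 56980
∑_{k=56}^{86} k² = 215731 - 56980 = 158751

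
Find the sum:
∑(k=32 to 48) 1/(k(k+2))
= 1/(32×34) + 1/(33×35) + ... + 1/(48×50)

Partial fractions: 1/(k(k+2)) = (1/2)[1/k - 1/(k+2)]
Telescoping leaves the first two and last two terms:
= (1/2)[1/32 + 1/33 - 1/49 - 1/50]
= 27353/2587200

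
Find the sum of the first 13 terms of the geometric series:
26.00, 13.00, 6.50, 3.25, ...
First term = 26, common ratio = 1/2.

Sₙ = a(1 - rⁿ) / (1 - r)
S_13 = 26(1 - (1/2)^13) / (1 - (1/2))
S_13 = 26(1 - (1/8192)) / (1/2)
S_13 = 106483/2048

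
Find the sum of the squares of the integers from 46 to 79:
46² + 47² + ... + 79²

Use ∑_{k=1}^{n} k² = n(n+1)(2n+1)/6, then subtract the first 45 terms.
∑_{k=1}^{79} k² = 79×80×159/6 = 167480
∑_{k=1}^{45} k² = 45×46×91/6 = 31395
∑_{k=46}^{79} k² = 167480 - 31395 = 136085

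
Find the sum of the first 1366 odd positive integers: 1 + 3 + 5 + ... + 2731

Sum of first n odd numbers = n²
= 1366²
= 1865956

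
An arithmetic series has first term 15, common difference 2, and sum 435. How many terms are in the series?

Using S = n/2 × [2a + (n-1)d]
435 = n/2 × [2(15) + (n-1)(2)]
435 = n/2 × [30 + 2n - 2]
870 = n × [28 + 2n]
2n² + (28)n - 870 = 0
Discriminant: Δ = (28)² - 4(2)(-870) = 784 + 6960 = 7744
√Δ = 88
n = [-(28) + √Δ] / (2·2) = (-28 + 88) / 4 = 60 / 4 = 15
(The negative root is discarded since n must be a positive integer.)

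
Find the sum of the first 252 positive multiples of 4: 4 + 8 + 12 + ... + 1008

Factor out 4: = 4(1 + 2 + ... + 252) = 4 × n(n+1)/2
= 4 × 252×253/2
= 4 × 31878
= 127512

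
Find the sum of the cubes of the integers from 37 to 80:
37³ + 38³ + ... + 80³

Use ∑_{k=1}^{n} k³ = [n(n+1)/2]², then subtract the first 36 terms.
∑_{k=1}^{80} k³ = [80×81/2]² = 3240² = 10497600
∑_{k=1}^{36} k³ = [36×37/2]² = 666² = 443556
∑_{k=37}^{80} k³ = 10497600 - 443556 = 10054044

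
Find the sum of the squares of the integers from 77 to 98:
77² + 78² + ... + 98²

Use ∑_{k=1}^{n} k² = n(n+1)(2n+1)/6, then subtract the first 76 terms.
∑_{k=1}^{98} k² = 98×99×197/6 = 318549
∑_{k=1}^{76} k² = 76×77×153/6 = 149226
∑_{k=77}^{98} k² = 318549 - 149226 = 169323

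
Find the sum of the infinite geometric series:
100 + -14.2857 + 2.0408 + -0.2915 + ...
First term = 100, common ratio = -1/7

For |r| < 1, S = a / (1 - r)
S = 100 / (1 - (-1/7))
S = 100 / (8/7)
S = 175/2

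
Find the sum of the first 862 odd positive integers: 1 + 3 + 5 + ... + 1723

Sum of first n odd numbers = n²
= 862²
= 743044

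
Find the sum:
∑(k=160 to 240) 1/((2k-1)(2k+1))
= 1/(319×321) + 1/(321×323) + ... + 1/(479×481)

Partial fractions: 1/((2k-1)(2k+1)) = (1/2)[1/(2k-1) - 1/(2k+1)]
The series telescopes:
= (1/2)[1/319 - 1/481]
= 81/153439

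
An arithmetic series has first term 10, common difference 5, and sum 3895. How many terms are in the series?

Using S = n/2 × [2a + (n-1)d]
3895 = n/2 × [2(10) + (n-1)(5)]
3895 = n/2 × [20 + 5n - 5]
7790 = n × [15 + 5n]
5n² + (15)n - 7790 = 0
Discriminant: Δ = (15)² - 4(5)(-7790) = 225 + 155800 = 156025
√Δ = 395
n = [-(15) + √Δ] / (2·5) = (-15 + 395) / 10 = 380 / 10 = 38
(The negative root is discarded since n must be a positive integer.)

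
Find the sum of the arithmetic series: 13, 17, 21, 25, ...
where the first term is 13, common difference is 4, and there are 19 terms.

Sₙ = n/2 × (first + last)
Last term = a + (n-1)d = 13 + (19-1)×4 = 85
S_19 = 19/2 × (13 + 85)
S_19 = 19/2 × 98 = 931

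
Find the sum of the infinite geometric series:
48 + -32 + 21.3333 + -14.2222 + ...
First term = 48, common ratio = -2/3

For |r| < 1, S = a / (1 - r)
S = 48 / (1 - (-2/3))
S = 48 / (5/3)
S = 144/5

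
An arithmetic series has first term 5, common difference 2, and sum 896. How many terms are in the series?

Using S = n/2 × [2a + (n-1)d]
896 = n/2 × [2(5) + (n-1)(2)]
896 = n/2 × [10 + 2n - 2]
1792 = n × [8 + 2n]
2n² + (8)n - 1792 = 0
Discriminant: Δ = (8)² - 4(2)(-1792) = 64 + 14336 = 14400
√Δ = 120
n = [-(8) + √Δ] / (2·2) = (-8 + 120) / 4 = 112 / 4 = 28
(The negative root is discarded since n must be a positive integer.)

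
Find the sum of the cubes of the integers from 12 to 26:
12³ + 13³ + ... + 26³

Use ∑_{k=1}^{n} k³ = [n(n+1)/2]², then subtract the first 11 terms.
∑_{k=1}^{26} k³ = [26×27/2]² = 351² = 123201
∑_{k=1}^{11} k³ = [11×12/2]² = 66² = 4356
∑_{k=12}^{26} k³ = 123201 - 4356 = 118845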